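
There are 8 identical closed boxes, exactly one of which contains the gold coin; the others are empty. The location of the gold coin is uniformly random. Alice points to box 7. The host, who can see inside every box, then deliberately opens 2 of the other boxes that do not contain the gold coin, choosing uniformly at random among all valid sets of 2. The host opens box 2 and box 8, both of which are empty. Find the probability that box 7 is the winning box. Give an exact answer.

Condition on the true location of the gold coin.
If it is in any of boxes 1, 3, 4, 5, and 6 (prior 1/8 each): the host has 15 equally likely choices, so probability 1/15; weight (1/8)·(1/15) = 1/120 each.
If it is in either of boxes 2 and 8 (prior 1/8 each): that box was opened and seen not to hold the prize — ruled out; weight (1/8)·0 = 0 each.
If it is in box 7 (prior 1/8): the host has 21 equally likely choices, so probability 1/21; weight (1/8)·(1/21) = 1/168.
The weights sum to 1/21.
So P(the gold coin in box 7 | the host opened box 2 and box 8) = (1/168) / (1/21) = 1/8.

1/8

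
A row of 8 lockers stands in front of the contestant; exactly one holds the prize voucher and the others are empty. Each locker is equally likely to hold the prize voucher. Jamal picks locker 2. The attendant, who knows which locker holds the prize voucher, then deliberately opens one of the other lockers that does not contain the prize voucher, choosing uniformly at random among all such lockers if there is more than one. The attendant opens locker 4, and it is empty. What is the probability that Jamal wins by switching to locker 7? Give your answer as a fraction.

7/48

Condition on the true location of the prize voucher.
If it is in any of lockers 1, 3, 5, 6, 7, and 8 (prior 1/8 each): the attendant has 6 equally likely choices, so probability 1/6; weight (1/8)·(1/6) = 1/48 each.
If it is in locker 2 (prior 1/8): the attendant has 7 equally likely choices, so probability 1/7; weight (1/8)·(1/7) = 1/56.
If it is in locker 4 (prior 1/8): the attendant opened locker 4, so this case is ruled out; weight (1/8)·0 = 0.
The weights sum to 1/7.
So P(the prize voucher in locker 7 | the attendant opened locker 4) = (1/48) / (1/7) = 7/48.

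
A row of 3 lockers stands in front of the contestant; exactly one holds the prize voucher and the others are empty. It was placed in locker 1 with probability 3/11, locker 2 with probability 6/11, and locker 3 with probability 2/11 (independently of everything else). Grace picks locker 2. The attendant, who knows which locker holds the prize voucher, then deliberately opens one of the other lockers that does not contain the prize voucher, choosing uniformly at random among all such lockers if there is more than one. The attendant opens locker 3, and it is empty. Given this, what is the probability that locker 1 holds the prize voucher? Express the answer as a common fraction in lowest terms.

Apply Bayes' rule, conditioning on where the prize voucher actually is.
If it is in locker 1 (prior 3/11): the attendant has no choice, probability 1; weight (3/11)·1 = 3/11.
If it is in locker 2 (prior 6/11): the attendant has 2 equally likely choices, so probability 1/2; weight (6/11)·(1/2) = 3/11.
If it is in locker 3 (prior 2/11): the attendant opened locker 3, so this case is ruled out; weight (2/11)·0 = 0.
The weights sum to 6/11.
So P(the prize voucher in locker 1 | the attendant opened locker 3) = (3/11) / (6/11) = 1/2.

1/2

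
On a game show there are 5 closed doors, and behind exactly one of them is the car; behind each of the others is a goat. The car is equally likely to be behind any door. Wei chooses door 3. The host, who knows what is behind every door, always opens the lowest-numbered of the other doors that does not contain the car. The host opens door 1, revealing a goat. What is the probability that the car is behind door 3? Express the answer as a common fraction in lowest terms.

1/4

Condition on the true location of the car.
If it is behind door 1 (prior 1/5): the host opened door 1, so this case is ruled out; weight (1/5)·0 = 0.
If it is behind any of doors 2, 3, 4, and 5 (prior 1/5 each): door 1 is the lowest-numbered option available, probability 1; weight (1/5)·1 = 1/5 each.
The weights sum to 4/5.
So P(the car behind door 3 | the host opened door 1) = (1/5) / (4/5) = 1/4.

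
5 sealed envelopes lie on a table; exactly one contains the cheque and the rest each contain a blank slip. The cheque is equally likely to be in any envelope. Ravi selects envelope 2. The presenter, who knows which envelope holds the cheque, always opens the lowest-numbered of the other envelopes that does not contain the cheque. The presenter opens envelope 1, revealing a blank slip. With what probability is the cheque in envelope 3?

Condition on the true location of the cheque.
If it is in envelope 1 (prior 1/5): the presenter opened envelope 1, so this case is ruled out; weight (1/5)·0 = 0.
If it is in any of envelopes 2, 3, 4, and 5 (prior 1/5 each): envelope 1 is the lowest-numbered option available, probability 1; weight (1/5)·1 = 1/5 each.
The weights sum to 4/5.
So P(the cheque in envelope 3 | the presenter opened envelope 1) = (1/5) / (4/5) = 1/4.

1/4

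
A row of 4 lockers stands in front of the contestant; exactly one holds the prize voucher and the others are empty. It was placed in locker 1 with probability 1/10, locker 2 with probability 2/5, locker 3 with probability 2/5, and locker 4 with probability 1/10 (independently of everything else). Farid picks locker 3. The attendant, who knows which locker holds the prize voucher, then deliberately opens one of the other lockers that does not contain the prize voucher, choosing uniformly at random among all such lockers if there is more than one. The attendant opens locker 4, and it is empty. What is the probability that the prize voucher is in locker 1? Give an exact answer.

Condition on the true location of the prize voucher.
If it is in locker 1 (prior 1/10): the attendant has 2 equally likely choices, so probability 1/2; weight (1/10)·(1/2) = 1/20.
If it is in locker 2 (prior 2/5): the attendant has 2 equally likely choices, so probability 1/2; weight (2/5)·(1/2) = 1/5.
If it is in locker 3 (prior 2/5): the attendant has 3 equally likely choices, so probability 1/3; weight (2/5)·(1/3) = 2/15.
If it is in locker 4 (prior 1/10): the attendant opened locker 4, so this case is ruled out; weight (1/10)·0 = 0.
The weights sum to 23/60.
So P(the prize voucher in locker 1 | the attendant opened locker 4) = (1/20) / (23/60) = 3/23.

3/23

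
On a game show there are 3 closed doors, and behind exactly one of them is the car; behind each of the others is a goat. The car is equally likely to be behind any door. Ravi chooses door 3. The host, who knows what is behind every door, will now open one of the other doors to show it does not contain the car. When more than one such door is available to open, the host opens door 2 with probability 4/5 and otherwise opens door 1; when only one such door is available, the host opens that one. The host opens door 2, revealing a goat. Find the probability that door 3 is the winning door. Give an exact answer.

Condition on the true location of the car.
If it is behind door 1 (prior 1/3): only door 2 is available, probability 1; weight (1/3)·1 = 1/3.
If it is behind door 2 (prior 1/3): the host opened door 2, so this case is ruled out; weight (1/3)·0 = 0.
If it is behind door 3 (prior 1/3): door 2 is available, opened with probability 4/5; weight (1/3)·(4/5) = 4/15.
The weights sum to 3/5.
So P(the car behind door 3 | the host opened door 2) = (4/15) / (3/5) = 4/9.

4/9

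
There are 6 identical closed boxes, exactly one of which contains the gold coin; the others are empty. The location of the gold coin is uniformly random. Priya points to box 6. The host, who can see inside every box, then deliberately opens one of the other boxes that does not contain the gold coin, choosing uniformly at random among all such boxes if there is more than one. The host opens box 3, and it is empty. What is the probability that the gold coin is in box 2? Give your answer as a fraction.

Apply Bayes' rule, conditioning on where the gold coin actually is.
If it is in any of boxes 1, 2, 4, and 5 (prior 1/6 each): the host has 4 equally likely choices, so probability 1/4; weight (1/6)·(1/4) = 1/24 each.
If it is in box 3 (prior 1/6): the host opened box 3, so this case is ruled out; weight (1/6)·0 = 0.
If it is in box 6 (prior 1/6): the host has 5 equally likely choices, so probability 1/5; weight (1/6)·(1/5) = 1/30.
The weights sum to 1/5.
So P(the gold coin in box 2 | the host opened box 3) = (1/24) / (1/5) = 5/24.

5/24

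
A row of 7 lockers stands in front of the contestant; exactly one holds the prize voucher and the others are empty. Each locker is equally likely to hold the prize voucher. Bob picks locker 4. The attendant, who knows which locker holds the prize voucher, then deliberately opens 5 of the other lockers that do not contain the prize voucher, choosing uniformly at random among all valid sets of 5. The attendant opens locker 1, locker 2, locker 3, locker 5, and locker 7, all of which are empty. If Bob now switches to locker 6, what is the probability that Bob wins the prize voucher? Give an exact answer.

Apply Bayes' rule, conditioning on where the prize voucher actually is.
If it is in any of lockers 1, 2, 3, 5, and 7 (prior 1/7 each): that locker was opened and seen not to hold the prize — ruled out; weight (1/7)·0 = 0 each.
If it is in locker 4 (prior 1/7): the attendant has 6 equally likely choices, so probability 1/6; weight (1/7)·(1/6) = 1/42.
If it is in locker 6 (prior 1/7): the attendant has no choice, probability 1; weight (1/7)·1 = 1/7.
The weights sum to 1/6.
So P(the prize voucher in locker 6 | the attendant opened locker 1, locker 2, locker 3, locker 5, and locker 7) = (1/7) / (1/6) = 6/7.

6/7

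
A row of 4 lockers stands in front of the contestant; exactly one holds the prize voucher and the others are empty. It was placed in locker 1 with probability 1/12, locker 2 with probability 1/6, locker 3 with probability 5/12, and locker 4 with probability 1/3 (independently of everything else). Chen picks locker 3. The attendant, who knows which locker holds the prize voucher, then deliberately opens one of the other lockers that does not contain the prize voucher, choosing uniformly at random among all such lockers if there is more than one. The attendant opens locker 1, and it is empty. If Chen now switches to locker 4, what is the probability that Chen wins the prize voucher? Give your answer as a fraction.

3/7

Apply Bayes' rule, conditioning on where the prize voucher actually is.
If it is in locker 1 (prior 1/12): the attendant opened locker 1, so this case is ruled out; weight (1/12)·0 = 0.
If it is in locker 2 (prior 1/6): the attendant has 2 equally likely choices, so probability 1/2; weight (1/6)·(1/2) = 1/12.
If it is in locker 3 (prior 5/12): the attendant has 3 equally likely choices, so probability 1/3; weight (5/12)·(1/3) = 5/36.
If it is in locker 4 (prior 1/3): the attendant has 2 equally likely choices, so probability 1/2; weight (1/3)·(1/2) = 1/6.
The weights sum to 7/18.
So P(the prize voucher in locker 4 | the attendant opened locker 1) = (1/6) / (7/18) = 3/7.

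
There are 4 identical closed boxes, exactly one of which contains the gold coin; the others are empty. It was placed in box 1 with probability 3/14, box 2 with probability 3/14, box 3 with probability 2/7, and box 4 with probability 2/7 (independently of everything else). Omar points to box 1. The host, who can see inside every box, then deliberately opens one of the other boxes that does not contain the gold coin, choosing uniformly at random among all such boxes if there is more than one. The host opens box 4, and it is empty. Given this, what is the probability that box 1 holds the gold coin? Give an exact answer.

2/9

Consider each possible location of the gold coin in turn.
If it is in box 1 (prior 3/14): the host has 3 equally likely choices, so probability 1/3; weight (3/14)·(1/3) = 1/14.
If it is in box 2 (prior 3/14): the host has 2 equally likely choices, so probability 1/2; weight (3/14)·(1/2) = 3/28.
If it is in box 3 (prior 2/7): the host has 2 equally likely choices, so probability 1/2; weight (2/7)·(1/2) = 1/7.
If it is in box 4 (prior 2/7): the host opened box 4, so this case is ruled out; weight (2/7)·0 = 0.
The weights sum to 9/28.
So P(the gold coin in box 1 | the host opened box 4) = (1/14) / (9/28) = 2/9.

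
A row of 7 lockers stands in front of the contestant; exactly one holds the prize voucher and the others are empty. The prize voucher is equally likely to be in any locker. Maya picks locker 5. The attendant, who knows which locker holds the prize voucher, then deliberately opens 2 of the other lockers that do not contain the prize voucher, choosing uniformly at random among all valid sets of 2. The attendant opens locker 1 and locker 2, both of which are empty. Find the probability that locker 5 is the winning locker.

1/7

Condition on the true location of the prize voucher.
If it is in either of lockers 1 and 2 (prior 1/7 each): that locker was opened and seen not to hold the prize — ruled out; weight (1/7)·0 = 0 each.
If it is in any of lockers 3, 4, 6, and 7 (prior 1/7 each): the attendant has 10 equally likely choices, so probability 1/10; weight (1/7)·(1/10) = 1/70 each.
If it is in locker 5 (prior 1/7): the attendant has 15 equally likely choices, so probability 1/15; weight (1/7)·(1/15) = 1/105.
The weights sum to 1/15.
So P(the prize voucher in locker 5 | the attendant opened locker 1 and locker 2) = (1/105) / (1/15) = 1/7.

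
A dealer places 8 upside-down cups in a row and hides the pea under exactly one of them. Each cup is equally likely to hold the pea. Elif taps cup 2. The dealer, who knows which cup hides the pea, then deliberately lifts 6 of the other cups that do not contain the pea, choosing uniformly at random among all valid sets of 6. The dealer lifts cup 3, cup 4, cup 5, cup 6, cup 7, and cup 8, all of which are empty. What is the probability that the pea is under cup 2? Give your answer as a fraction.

1/8

Condition on the true location of the pea.
If it is under cup 1 (prior 1/8): the dealer has no choice, probability 1; weight (1/8)·1 = 1/8.
If it is under cup 2 (prior 1/8): the dealer has 7 equally likely choices, so probability 1/7; weight (1/8)·(1/7) = 1/56.
If it is under any of cups 3, 4, 5, 6, 7, and 8 (prior 1/8 each): that cup was opened and seen not to hold the prize — ruled out; weight (1/8)·0 = 0 each.
The weights sum to 1/7.
So P(the pea under cup 2 | the dealer opened cup 3, cup 4, cup 5, cup 6, cup 7, and cup 8) = (1/56) / (1/7) = 1/8.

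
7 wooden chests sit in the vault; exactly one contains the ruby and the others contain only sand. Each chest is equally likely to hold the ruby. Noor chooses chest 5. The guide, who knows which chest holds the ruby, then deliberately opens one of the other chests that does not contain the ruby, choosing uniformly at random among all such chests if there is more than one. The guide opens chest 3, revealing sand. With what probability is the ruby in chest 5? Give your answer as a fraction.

Apply Bayes' rule, conditioning on where the ruby actually is.
If it is in any of chests 1, 2, 4, 6, and 7 (prior 1/7 each): the guide has 5 equally likely choices, so probability 1/5; weight (1/7)·(1/5) = 1/35 each.
If it is in chest 3 (prior 1/7): the guide opened chest 3, so this case is ruled out; weight (1/7)·0 = 0.
If it is in chest 5 (prior 1/7): the guide has 6 equally likely choices, so probability 1/6; weight (1/7)·(1/6) = 1/42.
The weights sum to 1/6.
So P(the ruby in chest 5 | the guide opened chest 3) = (1/42) / (1/6) = 1/7.

1/7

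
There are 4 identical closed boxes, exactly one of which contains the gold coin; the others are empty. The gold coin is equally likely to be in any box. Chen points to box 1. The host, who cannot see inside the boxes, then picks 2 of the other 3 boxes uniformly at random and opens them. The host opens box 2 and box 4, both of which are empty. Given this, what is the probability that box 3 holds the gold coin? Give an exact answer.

1/2

Apply Bayes' rule, conditioning on where the gold coin actually is.
If it is in either of boxes 1 and 3 (prior 1/4 each): the host picks exactly this set with probability 1/3 regardless, and none is the prize; weight (1/4)·(1/3) = 1/12 each.
If it is in either of boxes 2 and 4 (prior 1/4 each): that box was opened and seen not to hold the prize — ruled out; weight (1/4)·0 = 0 each.
The weights sum to 1/6.
So P(the gold coin in box 3 | the host opened box 2 and box 4) = (1/12) / (1/6) = 1/2.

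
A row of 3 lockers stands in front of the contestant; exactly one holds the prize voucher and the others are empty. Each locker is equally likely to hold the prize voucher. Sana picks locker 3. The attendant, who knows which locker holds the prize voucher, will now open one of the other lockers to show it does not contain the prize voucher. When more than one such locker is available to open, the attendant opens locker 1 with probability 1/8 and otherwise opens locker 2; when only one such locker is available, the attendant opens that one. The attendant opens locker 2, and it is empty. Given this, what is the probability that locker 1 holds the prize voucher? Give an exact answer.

Apply Bayes' rule, conditioning on where the prize voucher actually is.
If it is in locker 1 (prior 1/3): only locker 2 is available, probability 1; weight (1/3)·1 = 1/3.
If it is in locker 2 (prior 1/3): the attendant opened locker 2, so this case is ruled out; weight (1/3)·0 = 0.
If it is in locker 3 (prior 1/3): locker 1 is available but not opened, probability 7/8; weight (1/3)·(7/8) = 7/24.
The weights sum to 5/8.
So P(the prize voucher in locker 1 | the attendant opened locker 2) = (1/3) / (5/8) = 8/15.

8/15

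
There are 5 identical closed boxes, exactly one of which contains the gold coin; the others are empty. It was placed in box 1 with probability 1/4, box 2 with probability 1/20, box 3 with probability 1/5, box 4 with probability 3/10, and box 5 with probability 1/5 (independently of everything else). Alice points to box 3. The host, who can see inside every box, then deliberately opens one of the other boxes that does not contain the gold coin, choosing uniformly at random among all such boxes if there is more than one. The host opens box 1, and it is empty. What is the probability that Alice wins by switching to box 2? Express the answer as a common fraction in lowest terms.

1/14

Apply Bayes' rule, conditioning on where the gold coin actually is.
If it is in box 1 (prior 1/4): the host opened box 1, so this case is ruled out; weight (1/4)·0 = 0.
If it is in box 2 (prior 1/20): the host has 3 equally likely choices, so probability 1/3; weight (1/20)·(1/3) = 1/60.
If it is in box 3 (prior 1/5): the host has 4 equally likely choices, so probability 1/4; weight (1/5)·(1/4) = 1/20.
If it is in box 4 (prior 3/10): the host has 3 equally likely choices, so probability 1/3; weight (3/10)·(1/3) = 1/10.
If it is in box 5 (prior 1/5): the host has 3 equally likely choices, so probability 1/3; weight (1/5)·(1/3) = 1/15.
The weights sum to 7/30.
So P(the gold coin in box 2 | the host opened box 1) = (1/60) / (7/30) = 1/14.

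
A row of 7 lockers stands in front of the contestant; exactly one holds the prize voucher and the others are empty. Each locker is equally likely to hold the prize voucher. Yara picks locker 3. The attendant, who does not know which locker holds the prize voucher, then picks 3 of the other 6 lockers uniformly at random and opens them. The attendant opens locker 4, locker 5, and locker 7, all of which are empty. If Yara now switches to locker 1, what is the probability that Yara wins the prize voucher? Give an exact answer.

Because the attendant chose which lockers to open without knowing where the prize voucher is, the choice is independent of the prize location. Learning that none of the 3 opened lockers holds the prize voucher simply rules out those 3 locations and leaves the remaining 4 lockers still equally likely by symmetry.
So P(the prize voucher in locker 1) = 1/4.

1/4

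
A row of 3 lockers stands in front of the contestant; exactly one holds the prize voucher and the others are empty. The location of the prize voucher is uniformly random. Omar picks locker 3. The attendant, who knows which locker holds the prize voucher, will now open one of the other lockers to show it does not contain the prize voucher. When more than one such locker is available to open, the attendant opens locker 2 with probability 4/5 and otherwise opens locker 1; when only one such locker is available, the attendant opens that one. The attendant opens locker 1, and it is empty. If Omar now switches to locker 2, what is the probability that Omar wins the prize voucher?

Condition on the true location of the prize voucher.
If it is in locker 1 (prior 1/3): the attendant opened locker 1, so this case is ruled out; weight (1/3)·0 = 0.
If it is in locker 2 (prior 1/3): only locker 1 is available, probability 1; weight (1/3)·1 = 1/3.
If it is in locker 3 (prior 1/3): locker 2 is available but not opened, probability 1/5; weight (1/3)·(1/5) = 1/15.
The weights sum to 2/5.
So P(the prize voucher in locker 2 | the attendant opened locker 1) = (1/3) / (2/5) = 5/6.

5/6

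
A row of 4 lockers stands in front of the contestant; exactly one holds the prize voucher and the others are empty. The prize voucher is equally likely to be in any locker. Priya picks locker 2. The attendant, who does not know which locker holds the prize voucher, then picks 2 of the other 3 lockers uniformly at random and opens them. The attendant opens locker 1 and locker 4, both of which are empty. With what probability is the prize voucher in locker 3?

Because the attendant chose which lockers to open without knowing where the prize voucher is, the choice is independent of the prize location. Learning that none of the 2 opened lockers holds the prize voucher simply rules out those 2 locations and leaves the remaining 2 lockers still equally likely by symmetry.
So P(the prize voucher in locker 3) = 1/2.

1/2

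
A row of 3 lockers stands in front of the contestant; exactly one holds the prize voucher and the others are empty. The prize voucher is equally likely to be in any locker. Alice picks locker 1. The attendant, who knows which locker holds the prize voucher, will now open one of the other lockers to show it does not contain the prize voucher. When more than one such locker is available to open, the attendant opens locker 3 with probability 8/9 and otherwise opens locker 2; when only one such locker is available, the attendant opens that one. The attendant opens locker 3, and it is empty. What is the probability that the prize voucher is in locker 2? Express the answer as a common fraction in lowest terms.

9/17

Apply Bayes' rule, conditioning on where the prize voucher actually is.
If it is in locker 1 (prior 1/3): locker 3 is available, opened with probability 8/9; weight (1/3)·(8/9) = 8/27.
If it is in locker 2 (prior 1/3): only locker 3 is available, probability 1; weight (1/3)·1 = 1/3.
If it is in locker 3 (prior 1/3): the attendant opened locker 3, so this case is ruled out; weight (1/3)·0 = 0.
The weights sum to 17/27.
So P(the prize voucher in locker 2 | the attendant opened locker 3) = (1/3) / (17/27) = 9/17.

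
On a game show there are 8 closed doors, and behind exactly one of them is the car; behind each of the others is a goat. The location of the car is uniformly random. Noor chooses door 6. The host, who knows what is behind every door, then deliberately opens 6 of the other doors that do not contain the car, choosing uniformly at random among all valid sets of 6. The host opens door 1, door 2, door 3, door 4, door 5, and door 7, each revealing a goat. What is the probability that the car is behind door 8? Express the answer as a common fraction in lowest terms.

Consider each possible location of the car in turn.
If it is behind any of doors 1, 2, 3, 4, 5, and 7 (prior 1/8 each): that door was opened and seen not to hold the prize — ruled out; weight (1/8)·0 = 0 each.
If it is behind door 6 (prior 1/8): the host has 7 equally likely choices, so probability 1/7; weight (1/8)·(1/7) = 1/56.
If it is behind door 8 (prior 1/8): the host has no choice, probability 1; weight (1/8)·1 = 1/8.
The weights sum to 1/7.
So P(the car behind door 8 | the host opened door 1, door 2, door 3, door 4, door 5, and door 7) = (1/8) / (1/7) = 7/8.

7/8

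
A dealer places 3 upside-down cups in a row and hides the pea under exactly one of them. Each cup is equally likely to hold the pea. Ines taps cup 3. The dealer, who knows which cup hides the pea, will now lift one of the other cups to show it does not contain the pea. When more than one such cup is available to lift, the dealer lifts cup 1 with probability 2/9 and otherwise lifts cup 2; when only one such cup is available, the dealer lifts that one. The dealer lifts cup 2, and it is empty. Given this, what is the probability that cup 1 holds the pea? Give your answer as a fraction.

Consider each possible location of the pea in turn.
If it is under cup 1 (prior 1/3): only cup 2 is available, probability 1; weight (1/3)·1 = 1/3.
If it is under cup 2 (prior 1/3): the dealer opened cup 2, so this case is ruled out; weight (1/3)·0 = 0.
If it is under cup 3 (prior 1/3): cup 1 is available but not opened, probability 7/9; weight (1/3)·(7/9) = 7/27.
The weights sum to 16/27.
So P(the pea under cup 1 | the dealer opened cup 2) = (1/3) / (16/27) = 9/16.

9/16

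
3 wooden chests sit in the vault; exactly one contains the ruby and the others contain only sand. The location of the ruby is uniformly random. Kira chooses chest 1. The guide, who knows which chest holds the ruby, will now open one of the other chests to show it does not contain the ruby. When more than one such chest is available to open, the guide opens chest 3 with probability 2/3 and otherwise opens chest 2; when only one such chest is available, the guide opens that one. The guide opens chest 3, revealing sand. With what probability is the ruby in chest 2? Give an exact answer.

Consider each possible location of the ruby in turn.
If it is in chest 1 (prior 1/3): chest 3 is available, opened with probability 2/3; weight (1/3)·(2/3) = 2/9.
If it is in chest 2 (prior 1/3): only chest 3 is available, probability 1; weight (1/3)·1 = 1/3.
If it is in chest 3 (prior 1/3): the guide opened chest 3, so this case is ruled out; weight (1/3)·0 = 0.
The weights sum to 5/9.
So P(the ruby in chest 2 | the guide opened chest 3) = (1/3) / (5/9) = 3/5.

3/5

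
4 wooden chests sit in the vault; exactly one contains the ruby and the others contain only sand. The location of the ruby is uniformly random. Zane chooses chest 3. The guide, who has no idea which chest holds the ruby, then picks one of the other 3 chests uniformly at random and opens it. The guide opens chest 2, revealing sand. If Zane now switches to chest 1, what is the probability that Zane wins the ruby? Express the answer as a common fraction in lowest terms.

Consider each possible location of the ruby in turn.
If it is in any of chests 1, 3, and 4 (prior 1/4 each): the guide picks chest 2 with probability 1/3 regardless, and it is not the prize; weight (1/4)·(1/3) = 1/12 each.
If it is in chest 2 (prior 1/4): the guide opened chest 2, so this case is ruled out; weight (1/4)·0 = 0.
The weights sum to 1/4.
So P(the ruby in chest 1 | the guide opened chest 2) = (1/12) / (1/4) = 1/3.

1/3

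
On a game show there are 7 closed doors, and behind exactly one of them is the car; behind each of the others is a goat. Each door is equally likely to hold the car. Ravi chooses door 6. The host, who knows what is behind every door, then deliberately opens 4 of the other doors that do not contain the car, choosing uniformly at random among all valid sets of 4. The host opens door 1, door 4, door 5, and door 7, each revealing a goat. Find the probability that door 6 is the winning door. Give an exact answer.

Condition on the true location of the car.
If it is behind any of doors 1, 4, 5, and 7 (prior 1/7 each): that door was opened and seen not to hold the prize — ruled out; weight (1/7)·0 = 0 each.
If it is behind either of doors 2 and 3 (prior 1/7 each): the host has 5 equally likely choices, so probability 1/5; weight (1/7)·(1/5) = 1/35 each.
If it is behind door 6 (prior 1/7): the host has 15 equally likely choices, so probability 1/15; weight (1/7)·(1/15) = 1/105.
The weights sum to 1/15.
So P(the car behind door 6 | the host opened door 1, door 4, door 5, and door 7) = (1/105) / (1/15) = 1/7.

1/7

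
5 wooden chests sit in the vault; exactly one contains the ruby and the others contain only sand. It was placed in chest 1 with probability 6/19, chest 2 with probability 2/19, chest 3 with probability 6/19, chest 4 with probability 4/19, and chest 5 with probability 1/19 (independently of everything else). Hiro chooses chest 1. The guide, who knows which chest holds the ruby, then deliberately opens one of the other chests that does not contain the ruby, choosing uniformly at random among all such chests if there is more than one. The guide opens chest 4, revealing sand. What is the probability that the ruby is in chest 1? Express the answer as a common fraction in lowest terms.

1/3

Apply Bayes' rule, conditioning on where the ruby actually is.
If it is in chest 1 (prior 6/19): the guide has 4 equally likely choices, so probability 1/4; weight (6/19)·(1/4) = 3/38.
If it is in chest 2 (prior 2/19): the guide has 3 equally likely choices, so probability 1/3; weight (2/19)·(1/3) = 2/57.
If it is in chest 3 (prior 6/19): the guide has 3 equally likely choices, so probability 1/3; weight (6/19)·(1/3) = 2/19.
If it is in chest 4 (prior 4/19): the guide opened chest 4, so this case is ruled out; weight (4/19)·0 = 0.
If it is in chest 5 (prior 1/19): the guide has 3 equally likely choices, so probability 1/3; weight (1/19)·(1/3) = 1/57.
The weights sum to 9/38.
So P(the ruby in chest 1 | the guide opened chest 4) = (3/38) / (9/38) = 1/3.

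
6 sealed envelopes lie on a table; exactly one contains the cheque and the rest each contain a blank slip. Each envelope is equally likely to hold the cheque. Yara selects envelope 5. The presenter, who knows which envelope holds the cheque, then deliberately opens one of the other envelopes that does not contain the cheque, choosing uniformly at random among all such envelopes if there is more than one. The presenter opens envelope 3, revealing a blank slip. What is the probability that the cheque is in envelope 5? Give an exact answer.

1/6

Apply Bayes' rule, conditioning on where the cheque actually is.
If it is in any of envelopes 1, 2, 4, and 6 (prior 1/6 each): the presenter has 4 equally likely choices, so probability 1/4; weight (1/6)·(1/4) = 1/24 each.
If it is in envelope 3 (prior 1/6): the presenter opened envelope 3, so this case is ruled out; weight (1/6)·0 = 0.
If it is in envelope 5 (prior 1/6): the presenter has 5 equally likely choices, so probability 1/5; weight (1/6)·(1/5) = 1/30.
The weights sum to 1/5.
So P(the cheque in envelope 5 | the presenter opened envelope 3) = (1/30) / (1/5) = 1/6.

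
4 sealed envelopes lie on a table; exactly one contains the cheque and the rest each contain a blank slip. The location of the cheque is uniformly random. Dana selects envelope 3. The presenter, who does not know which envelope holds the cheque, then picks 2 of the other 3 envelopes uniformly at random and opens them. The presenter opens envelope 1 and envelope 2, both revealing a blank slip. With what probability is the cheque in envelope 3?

Consider each possible location of the cheque in turn.
If it is in either of envelopes 1 and 2 (prior 1/4 each): that envelope was opened and seen not to hold the prize — ruled out; weight (1/4)·0 = 0 each.
If it is in either of envelopes 3 and 4 (prior 1/4 each): the presenter picks exactly this set with probability 1/3 regardless, and none is the prize; weight (1/4)·(1/3) = 1/12 each.
The weights sum to 1/6.
So P(the cheque in envelope 3 | the presenter opened envelope 1 and envelope 2) = (1/12) / (1/6) = 1/2.

1/2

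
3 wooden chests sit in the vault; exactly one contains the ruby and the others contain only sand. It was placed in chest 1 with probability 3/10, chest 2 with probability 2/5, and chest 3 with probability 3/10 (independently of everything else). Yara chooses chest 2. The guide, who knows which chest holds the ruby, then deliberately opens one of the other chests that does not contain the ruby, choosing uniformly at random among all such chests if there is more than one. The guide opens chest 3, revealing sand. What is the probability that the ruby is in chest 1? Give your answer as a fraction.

Apply Bayes' rule, conditioning on where the ruby actually is.
If it is in chest 1 (prior 3/10): the guide has no choice, probability 1; weight (3/10)·1 = 3/10.
If it is in chest 2 (prior 2/5): the guide has 2 equally likely choices, so probability 1/2; weight (2/5)·(1/2) = 1/5.
If it is in chest 3 (prior 3/10): the guide opened chest 3, so this case is ruled out; weight (3/10)·0 = 0.
The weights sum to 1/2.
So P(the ruby in chest 1 | the guide opened chest 3) = (3/10) / (1/2) = 3/5.

3/5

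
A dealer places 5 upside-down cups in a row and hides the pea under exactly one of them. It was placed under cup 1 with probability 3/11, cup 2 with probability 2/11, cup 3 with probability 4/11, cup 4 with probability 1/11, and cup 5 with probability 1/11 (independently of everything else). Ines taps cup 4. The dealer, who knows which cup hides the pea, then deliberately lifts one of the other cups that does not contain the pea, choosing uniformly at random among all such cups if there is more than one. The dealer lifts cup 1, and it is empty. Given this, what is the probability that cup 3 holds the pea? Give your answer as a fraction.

Apply Bayes' rule, conditioning on where the pea actually is.
If it is under cup 1 (prior 3/11): the dealer opened cup 1, so this case is ruled out; weight (3/11)·0 = 0.
If it is under cup 2 (prior 2/11): the dealer has 3 equally likely choices, so probability 1/3; weight (2/11)·(1/3) = 2/33.
If it is under cup 3 (prior 4/11): the dealer has 3 equally likely choices, so probability 1/3; weight (4/11)·(1/3) = 4/33.
If it is under cup 4 (prior 1/11): the dealer has 4 equally likely choices, so probability 1/4; weight (1/11)·(1/4) = 1/44.
If it is under cup 5 (prior 1/11): the dealer has 3 equally likely choices, so probability 1/3; weight (1/11)·(1/3) = 1/33.
The weights sum to 31/132.
So P(the pea under cup 3 | the dealer opened cup 1) = (4/33) / (31/132) = 16/31.

16/31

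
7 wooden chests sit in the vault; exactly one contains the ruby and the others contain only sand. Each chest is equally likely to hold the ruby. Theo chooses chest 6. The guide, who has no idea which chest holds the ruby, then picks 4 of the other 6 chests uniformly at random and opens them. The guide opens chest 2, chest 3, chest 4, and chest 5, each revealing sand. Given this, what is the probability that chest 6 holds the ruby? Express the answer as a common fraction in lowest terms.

Consider each possible location of the ruby in turn.
If it is in any of chests 1, 6, and 7 (prior 1/7 each): the guide picks exactly this set with probability 1/15 regardless, and none is the prize; weight (1/7)·(1/15) = 1/105 each.
If it is in any of chests 2, 3, 4, and 5 (prior 1/7 each): that chest was opened and seen not to hold the prize — ruled out; weight (1/7)·0 = 0 each.
The weights sum to 1/35.
So P(the ruby in chest 6 | the guide opened chest 2, chest 3, chest 4, and chest 5) = (1/105) / (1/35) = 1/3.

1/3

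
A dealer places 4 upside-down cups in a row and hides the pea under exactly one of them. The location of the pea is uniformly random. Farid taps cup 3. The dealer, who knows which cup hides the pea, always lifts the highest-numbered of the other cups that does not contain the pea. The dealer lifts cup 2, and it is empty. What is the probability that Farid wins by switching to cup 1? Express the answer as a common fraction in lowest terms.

Apply Bayes' rule, conditioning on where the pea actually is.
If it is under either of cups 1 and 3 (prior 1/4 each): the dealer would have opened cup 4 instead, probability 0; weight (1/4)·0 = 0 each.
If it is under cup 2 (prior 1/4): the dealer opened cup 2, so this case is ruled out; weight (1/4)·0 = 0.
If it is under cup 4 (prior 1/4): cup 2 is the highest-numbered option available, probability 1; weight (1/4)·1 = 1/4.
The weights sum to 1/4.
So P(the pea under cup 1 | the dealer opened cup 2) = 0 / (1/4) = 0.

0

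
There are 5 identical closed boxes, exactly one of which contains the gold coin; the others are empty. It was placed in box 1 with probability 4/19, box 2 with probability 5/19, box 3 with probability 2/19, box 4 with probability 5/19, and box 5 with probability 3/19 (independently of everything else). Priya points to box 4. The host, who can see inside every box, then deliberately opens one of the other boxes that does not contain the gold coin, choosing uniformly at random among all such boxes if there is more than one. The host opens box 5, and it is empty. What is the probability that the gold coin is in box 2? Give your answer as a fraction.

20/59

Consider each possible location of the gold coin in turn.
If it is in box 1 (prior 4/19): the host has 3 equally likely choices, so probability 1/3; weight (4/19)·(1/3) = 4/57.
If it is in box 2 (prior 5/19): the host has 3 equally likely choices, so probability 1/3; weight (5/19)·(1/3) = 5/57.
If it is in box 3 (prior 2/19): the host has 3 equally likely choices, so probability 1/3; weight (2/19)·(1/3) = 2/57.
If it is in box 4 (prior 5/19): the host has 4 equally likely choices, so probability 1/4; weight (5/19)·(1/4) = 5/76.
If it is in box 5 (prior 3/19): the host opened box 5, so this case is ruled out; weight (3/19)·0 = 0.
The weights sum to 59/228.
So P(the gold coin in box 2 | the host opened box 5) = (5/57) / (59/228) = 20/59.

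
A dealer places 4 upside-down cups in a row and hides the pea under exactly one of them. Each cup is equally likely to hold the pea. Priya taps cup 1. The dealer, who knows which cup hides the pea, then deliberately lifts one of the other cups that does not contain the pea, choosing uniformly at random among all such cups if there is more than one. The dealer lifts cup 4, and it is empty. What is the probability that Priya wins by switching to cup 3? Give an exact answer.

3/8

Condition on the true location of the pea.
If it is under cup 1 (prior 1/4): the dealer has 3 equally likely choices, so probability 1/3; weight (1/4)·(1/3) = 1/12.
If it is under either of cups 2 and 3 (prior 1/4 each): the dealer has 2 equally likely choices, so probability 1/2; weight (1/4)·(1/2) = 1/8 each.
If it is under cup 4 (prior 1/4): the dealer opened cup 4, so this case is ruled out; weight (1/4)·0 = 0.
The weights sum to 1/3.
So P(the pea under cup 3 | the dealer opened cup 4) = (1/8) / (1/3) = 3/8.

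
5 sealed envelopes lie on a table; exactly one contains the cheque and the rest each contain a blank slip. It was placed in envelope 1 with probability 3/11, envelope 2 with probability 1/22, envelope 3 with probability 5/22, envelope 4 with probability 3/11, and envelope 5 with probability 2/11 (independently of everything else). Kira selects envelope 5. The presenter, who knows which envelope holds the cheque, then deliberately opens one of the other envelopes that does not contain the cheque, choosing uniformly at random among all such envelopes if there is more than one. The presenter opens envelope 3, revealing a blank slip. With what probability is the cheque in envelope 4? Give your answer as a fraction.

3/8

Apply Bayes' rule, conditioning on where the cheque actually is.
If it is in either of envelopes 1 and 4 (prior 3/11 each): the presenter has 3 equally likely choices, so probability 1/3; weight (3/11)·(1/3) = 1/11 each.
If it is in envelope 2 (prior 1/22): the presenter has 3 equally likely choices, so probability 1/3; weight (1/22)·(1/3) = 1/66.
If it is in envelope 3 (prior 5/22): the presenter opened envelope 3, so this case is ruled out; weight (5/22)·0 = 0.
If it is in envelope 5 (prior 2/11): the presenter has 4 equally likely choices, so probability 1/4; weight (2/11)·(1/4) = 1/22.
The weights sum to 8/33.
So P(the cheque in envelope 4 | the presenter opened envelope 3) = (1/11) / (8/33) = 3/8.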